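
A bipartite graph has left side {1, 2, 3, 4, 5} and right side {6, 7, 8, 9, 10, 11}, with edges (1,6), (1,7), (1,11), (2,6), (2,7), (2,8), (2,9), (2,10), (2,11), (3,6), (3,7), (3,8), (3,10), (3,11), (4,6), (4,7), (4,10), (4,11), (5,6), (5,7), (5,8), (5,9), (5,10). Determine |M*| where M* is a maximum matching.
5 (matching: (1,11), (2,10), (3,8), (4,7), (5,9); upper bound min(|L|,|R|) = min(5,6) = 5)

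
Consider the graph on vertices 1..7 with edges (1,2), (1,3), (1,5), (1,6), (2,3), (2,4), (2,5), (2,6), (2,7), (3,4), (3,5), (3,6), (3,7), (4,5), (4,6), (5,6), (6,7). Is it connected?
Yes (BFS from 1 visits [1, 2, 3, 5, 6, 4, 7] — all 7 vertices reached)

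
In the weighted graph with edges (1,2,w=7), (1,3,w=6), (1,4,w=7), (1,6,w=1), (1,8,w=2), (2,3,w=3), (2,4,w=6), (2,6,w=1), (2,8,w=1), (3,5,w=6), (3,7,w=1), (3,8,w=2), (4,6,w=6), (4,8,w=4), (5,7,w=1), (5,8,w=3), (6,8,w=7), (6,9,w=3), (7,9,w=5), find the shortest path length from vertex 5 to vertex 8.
3 (path: 5 -> 8; weights 3 = 3)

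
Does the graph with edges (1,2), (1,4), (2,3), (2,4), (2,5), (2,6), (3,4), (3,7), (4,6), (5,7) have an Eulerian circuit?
No (2 vertices have odd degree: {2, 3}; Eulerian circuit requires 0)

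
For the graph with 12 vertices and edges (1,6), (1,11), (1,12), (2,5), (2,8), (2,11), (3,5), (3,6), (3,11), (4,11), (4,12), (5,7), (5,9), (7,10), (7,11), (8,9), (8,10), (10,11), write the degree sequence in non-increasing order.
[6, 4, 3, 3, 3, 3, 3, 3, 2, 2, 2, 2] (degrees: deg(1)=3, deg(2)=3, deg(3)=3, deg(4)=2, deg(5)=4, deg(6)=2, deg(7)=3, deg(8)=3, deg(9)=2, deg(10)=3, deg(11)=6, deg(12)=2)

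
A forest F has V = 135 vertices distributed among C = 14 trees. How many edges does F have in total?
121 (Each of the 14 component trees on V_i vertices has V_i - 1 edges; summing gives V - C = 135 - 14 = 121)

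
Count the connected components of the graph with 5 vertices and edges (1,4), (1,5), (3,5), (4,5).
2 (components: {1, 3, 4, 5}, {2})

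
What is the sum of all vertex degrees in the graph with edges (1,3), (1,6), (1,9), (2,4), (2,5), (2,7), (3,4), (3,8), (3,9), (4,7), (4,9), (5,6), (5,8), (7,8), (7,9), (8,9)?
32 (handshake: sum of degrees = 2|E| = 2 x 16 = 32)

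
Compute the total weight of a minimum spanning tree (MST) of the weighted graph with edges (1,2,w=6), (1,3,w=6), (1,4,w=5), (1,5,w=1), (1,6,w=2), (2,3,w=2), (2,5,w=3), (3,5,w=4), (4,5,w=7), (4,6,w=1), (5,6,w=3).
9 (MST edges: (1,5,w=1), (1,6,w=2), (2,3,w=2), (2,5,w=3), (4,6,w=1); sum of weights 1 + 2 + 2 + 3 + 1 = 9)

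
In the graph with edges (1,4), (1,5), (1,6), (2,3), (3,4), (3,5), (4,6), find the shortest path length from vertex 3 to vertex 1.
2 (path: 3 -> 4 -> 1, 2 edges)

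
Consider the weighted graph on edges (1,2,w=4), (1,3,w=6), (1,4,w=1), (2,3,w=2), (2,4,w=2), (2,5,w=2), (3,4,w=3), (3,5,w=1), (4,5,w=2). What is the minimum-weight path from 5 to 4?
2 (path: 5 -> 4; weights 2 = 2)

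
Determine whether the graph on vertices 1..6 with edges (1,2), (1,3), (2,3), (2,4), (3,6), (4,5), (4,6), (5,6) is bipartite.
No (odd cycle of length 3: 3 -> 1 -> 2 -> 3)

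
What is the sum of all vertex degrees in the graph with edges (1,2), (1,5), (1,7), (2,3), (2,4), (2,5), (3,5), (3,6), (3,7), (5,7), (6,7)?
22 (handshake: sum of degrees = 2|E| = 2 x 11 = 22)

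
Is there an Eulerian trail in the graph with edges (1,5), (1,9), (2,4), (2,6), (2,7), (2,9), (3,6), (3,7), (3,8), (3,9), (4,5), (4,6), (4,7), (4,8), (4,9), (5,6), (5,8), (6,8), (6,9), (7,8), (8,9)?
Yes — and in fact it has an Eulerian circuit (the graph is connected and all 9 vertices have even degree)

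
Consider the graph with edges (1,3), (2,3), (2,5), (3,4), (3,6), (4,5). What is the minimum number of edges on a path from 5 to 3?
2 (path: 5 -> 4 -> 3, 2 edges)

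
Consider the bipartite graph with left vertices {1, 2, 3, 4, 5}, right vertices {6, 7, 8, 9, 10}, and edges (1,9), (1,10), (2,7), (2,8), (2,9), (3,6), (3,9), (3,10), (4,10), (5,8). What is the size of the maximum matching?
5 (matching: (1,9), (2,7), (3,6), (4,10), (5,8); upper bound min(|L|,|R|) = min(5,5) = 5)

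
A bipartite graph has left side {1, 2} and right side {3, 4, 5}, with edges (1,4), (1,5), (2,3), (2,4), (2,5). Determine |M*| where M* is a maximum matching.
2 (matching: (1,5), (2,4); upper bound min(|L|,|R|) = min(2,3) = 2)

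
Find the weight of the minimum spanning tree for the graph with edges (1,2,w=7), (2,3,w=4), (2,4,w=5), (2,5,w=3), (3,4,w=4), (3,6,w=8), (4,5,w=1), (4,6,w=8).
23 (MST edges: (1,2,w=7), (2,3,w=4), (2,5,w=3), (3,6,w=8), (4,5,w=1); sum of weights 7 + 4 + 3 + 8 + 1 = 23)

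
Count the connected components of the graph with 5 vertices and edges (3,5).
4 (components: {1}, {2}, {3, 5}, {4})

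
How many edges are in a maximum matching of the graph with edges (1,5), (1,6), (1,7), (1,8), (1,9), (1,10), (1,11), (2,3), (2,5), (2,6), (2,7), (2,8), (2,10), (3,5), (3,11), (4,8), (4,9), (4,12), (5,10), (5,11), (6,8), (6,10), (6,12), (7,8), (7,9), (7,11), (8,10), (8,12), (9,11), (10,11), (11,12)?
6 (matching: (1,6), (2,5), (3,11), (4,12), (7,9), (8,10); upper bound floor(n/2) = floor(12/2) = 6)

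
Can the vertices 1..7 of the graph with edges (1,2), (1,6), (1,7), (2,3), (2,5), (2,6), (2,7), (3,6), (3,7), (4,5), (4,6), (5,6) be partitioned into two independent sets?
No (odd cycle of length 3: 6 -> 1 -> 2 -> 6)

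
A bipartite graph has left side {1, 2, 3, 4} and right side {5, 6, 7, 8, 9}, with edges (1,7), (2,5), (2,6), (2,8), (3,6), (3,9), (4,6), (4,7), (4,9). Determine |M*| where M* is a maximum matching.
4 (matching: (1,7), (2,8), (3,9), (4,6); upper bound min(|L|,|R|) = min(4,5) = 4)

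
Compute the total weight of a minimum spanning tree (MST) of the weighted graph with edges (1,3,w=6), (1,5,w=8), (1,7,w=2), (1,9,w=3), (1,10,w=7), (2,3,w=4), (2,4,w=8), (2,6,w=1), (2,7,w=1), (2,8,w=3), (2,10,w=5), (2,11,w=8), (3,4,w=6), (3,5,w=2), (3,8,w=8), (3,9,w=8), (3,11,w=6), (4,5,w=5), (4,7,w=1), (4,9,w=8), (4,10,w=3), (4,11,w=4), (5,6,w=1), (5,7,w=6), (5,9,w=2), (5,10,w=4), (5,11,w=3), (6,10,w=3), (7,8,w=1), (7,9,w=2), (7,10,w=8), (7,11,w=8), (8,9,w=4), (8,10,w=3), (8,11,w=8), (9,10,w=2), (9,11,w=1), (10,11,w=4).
14 (MST edges: (1,7,w=2), (2,6,w=1), (2,7,w=1), (3,5,w=2), (4,7,w=1), (5,6,w=1), (5,9,w=2), (7,8,w=1), (9,10,w=2), (9,11,w=1); sum of weights 2 + 1 + 1 + 2 + 1 + 1 + 2 + 1 + 2 + 1 = 14)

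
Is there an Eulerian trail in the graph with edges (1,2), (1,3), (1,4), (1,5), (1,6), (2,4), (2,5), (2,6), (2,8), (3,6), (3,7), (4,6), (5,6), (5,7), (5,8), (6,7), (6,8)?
No (8 vertices have odd degree: {1, 2, 3, 4, 5, 6, 7, 8}; Eulerian path requires 0 or 2)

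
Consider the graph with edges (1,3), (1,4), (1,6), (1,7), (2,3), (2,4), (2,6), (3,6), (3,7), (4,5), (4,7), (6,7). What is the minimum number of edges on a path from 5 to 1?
2 (path: 5 -> 4 -> 1, 2 edges)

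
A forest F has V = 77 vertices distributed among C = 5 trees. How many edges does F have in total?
72 (Each of the 5 component trees on V_i vertices has V_i - 1 edges; summing gives V - C = 77 - 5 = 72)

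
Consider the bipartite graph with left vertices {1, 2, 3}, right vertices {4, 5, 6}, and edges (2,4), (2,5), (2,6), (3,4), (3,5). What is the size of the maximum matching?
2 (matching: (2,6), (3,5); upper bound min(|L|,|R|) = min(3,3) = 3)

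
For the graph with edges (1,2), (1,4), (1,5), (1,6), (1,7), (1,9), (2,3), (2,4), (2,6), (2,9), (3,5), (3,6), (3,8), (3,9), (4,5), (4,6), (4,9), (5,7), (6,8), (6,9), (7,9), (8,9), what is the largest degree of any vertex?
7 (attained at vertex 9)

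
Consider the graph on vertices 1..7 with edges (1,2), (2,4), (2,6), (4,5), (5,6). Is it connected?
No, it has 3 components: {1, 2, 4, 5, 6}, {3}, {7}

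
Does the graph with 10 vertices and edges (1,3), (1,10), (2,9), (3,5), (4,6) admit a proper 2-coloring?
Yes. Partition: {1, 4, 5, 7, 8, 9}, {2, 3, 6, 10}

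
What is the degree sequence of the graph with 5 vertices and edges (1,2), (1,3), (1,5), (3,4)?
[3, 2, 1, 1, 1] (degrees: deg(1)=3, deg(2)=1, deg(3)=2, deg(4)=1, deg(5)=1)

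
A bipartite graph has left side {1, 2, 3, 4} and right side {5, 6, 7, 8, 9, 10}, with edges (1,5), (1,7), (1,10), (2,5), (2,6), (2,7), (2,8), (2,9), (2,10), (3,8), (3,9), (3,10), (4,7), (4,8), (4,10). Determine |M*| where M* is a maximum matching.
4 (matching: (1,10), (2,9), (3,8), (4,7); upper bound min(|L|,|R|) = min(4,6) = 4)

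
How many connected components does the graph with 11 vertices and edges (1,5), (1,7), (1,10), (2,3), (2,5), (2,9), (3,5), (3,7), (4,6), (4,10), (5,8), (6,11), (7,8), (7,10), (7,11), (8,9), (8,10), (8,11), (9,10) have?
1 (components: {1, 2, 3, 4, 5, 6, 7, 8, 9, 10, 11})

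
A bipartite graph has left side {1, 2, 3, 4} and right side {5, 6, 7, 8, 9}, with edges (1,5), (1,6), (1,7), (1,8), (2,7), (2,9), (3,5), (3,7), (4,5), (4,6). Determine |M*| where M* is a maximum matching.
4 (matching: (1,8), (2,9), (3,7), (4,6); upper bound min(|L|,|R|) = min(4,5) = 4)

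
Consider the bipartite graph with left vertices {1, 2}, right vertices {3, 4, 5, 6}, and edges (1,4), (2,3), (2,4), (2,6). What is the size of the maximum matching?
2 (matching: (1,4), (2,6); upper bound min(|L|,|R|) = min(2,4) = 2)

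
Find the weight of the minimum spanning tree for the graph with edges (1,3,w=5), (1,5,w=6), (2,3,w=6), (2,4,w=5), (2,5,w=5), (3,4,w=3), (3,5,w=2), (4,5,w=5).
15 (MST edges: (1,3,w=5), (2,5,w=5), (3,4,w=3), (3,5,w=2); sum of weights 5 + 5 + 3 + 2 = 15)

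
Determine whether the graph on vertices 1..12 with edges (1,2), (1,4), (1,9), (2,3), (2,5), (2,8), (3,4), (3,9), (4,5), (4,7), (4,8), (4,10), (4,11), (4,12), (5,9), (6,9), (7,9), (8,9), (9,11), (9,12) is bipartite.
Yes. Partition: {1, 3, 5, 6, 7, 8, 10, 11, 12}, {2, 4, 9}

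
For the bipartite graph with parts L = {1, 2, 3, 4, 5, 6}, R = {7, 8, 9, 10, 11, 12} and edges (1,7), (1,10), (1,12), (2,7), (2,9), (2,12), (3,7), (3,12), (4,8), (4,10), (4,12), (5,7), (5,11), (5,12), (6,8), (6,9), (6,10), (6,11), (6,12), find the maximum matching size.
6 (matching: (1,12), (2,9), (3,7), (4,10), (5,11), (6,8); upper bound min(|L|,|R|) = min(6,6) = 6)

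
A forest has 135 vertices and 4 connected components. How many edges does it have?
131 (Each of the 4 component trees on V_i vertices has V_i - 1 edges; summing gives V - C = 135 - 4 = 131)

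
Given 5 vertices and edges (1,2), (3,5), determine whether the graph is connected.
No, it has 3 components: {1, 2}, {3, 5}, {4}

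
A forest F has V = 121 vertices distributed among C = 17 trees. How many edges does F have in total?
104 (Each of the 17 component trees on V_i vertices has V_i - 1 edges; summing gives V - C = 121 - 17 = 104)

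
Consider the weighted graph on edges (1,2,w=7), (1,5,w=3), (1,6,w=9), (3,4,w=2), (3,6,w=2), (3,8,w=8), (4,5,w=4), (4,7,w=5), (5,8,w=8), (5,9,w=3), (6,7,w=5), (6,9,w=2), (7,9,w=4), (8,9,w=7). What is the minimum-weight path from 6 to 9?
2 (path: 6 -> 9; weights 2 = 2)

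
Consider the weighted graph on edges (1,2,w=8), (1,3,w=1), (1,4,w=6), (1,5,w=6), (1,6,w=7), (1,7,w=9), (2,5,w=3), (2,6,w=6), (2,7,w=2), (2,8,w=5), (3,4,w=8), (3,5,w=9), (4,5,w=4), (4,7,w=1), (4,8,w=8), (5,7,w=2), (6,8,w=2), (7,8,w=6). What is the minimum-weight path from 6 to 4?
9 (path: 6 -> 8 -> 7 -> 4; weights 2 + 6 + 1 = 9)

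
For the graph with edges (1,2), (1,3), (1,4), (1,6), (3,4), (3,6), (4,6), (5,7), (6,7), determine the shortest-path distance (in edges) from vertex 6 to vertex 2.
2 (path: 6 -> 1 -> 2, 2 edges)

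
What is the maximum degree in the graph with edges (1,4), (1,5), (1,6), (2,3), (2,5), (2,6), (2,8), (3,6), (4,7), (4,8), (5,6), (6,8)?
5 (attained at vertex 6)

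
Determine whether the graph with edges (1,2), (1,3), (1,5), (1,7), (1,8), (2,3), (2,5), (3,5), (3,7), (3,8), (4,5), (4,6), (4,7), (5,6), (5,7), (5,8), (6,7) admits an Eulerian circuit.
No (8 vertices have odd degree: {1, 2, 3, 4, 5, 6, 7, 8}; Eulerian circuit requires 0)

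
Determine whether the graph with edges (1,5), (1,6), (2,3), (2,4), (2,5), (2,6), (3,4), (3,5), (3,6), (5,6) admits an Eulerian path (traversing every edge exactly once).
Yes — and in fact it has an Eulerian circuit (the graph is connected and all 6 vertices have even degree)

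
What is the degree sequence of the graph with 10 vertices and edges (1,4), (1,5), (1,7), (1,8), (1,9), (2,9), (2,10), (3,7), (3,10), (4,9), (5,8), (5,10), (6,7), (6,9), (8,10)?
[5, 4, 4, 3, 3, 3, 2, 2, 2, 2] (degrees: deg(1)=5, deg(2)=2, deg(3)=2, deg(4)=2, deg(5)=3, deg(6)=2, deg(7)=3, deg(8)=3, deg(9)=4, deg(10)=4)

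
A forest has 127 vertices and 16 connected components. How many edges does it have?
111 (Each of the 16 component trees on V_i vertices has V_i - 1 edges; summing gives V - C = 127 - 16 = 111)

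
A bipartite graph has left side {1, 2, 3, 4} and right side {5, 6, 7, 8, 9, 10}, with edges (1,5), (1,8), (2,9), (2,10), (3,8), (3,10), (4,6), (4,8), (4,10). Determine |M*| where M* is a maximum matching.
4 (matching: (1,8), (2,9), (3,10), (4,6); upper bound min(|L|,|R|) = min(4,6) = 4)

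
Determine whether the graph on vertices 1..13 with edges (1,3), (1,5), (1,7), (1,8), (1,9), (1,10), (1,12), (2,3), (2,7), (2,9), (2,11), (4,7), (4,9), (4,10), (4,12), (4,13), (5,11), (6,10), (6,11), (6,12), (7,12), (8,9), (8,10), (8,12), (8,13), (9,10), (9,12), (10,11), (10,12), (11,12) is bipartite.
No (odd cycle of length 3: 9 -> 1 -> 8 -> 9)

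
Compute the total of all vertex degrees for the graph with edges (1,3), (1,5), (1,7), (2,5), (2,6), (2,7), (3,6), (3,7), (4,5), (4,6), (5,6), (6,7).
24 (handshake: sum of degrees = 2|E| = 2 x 12 = 24)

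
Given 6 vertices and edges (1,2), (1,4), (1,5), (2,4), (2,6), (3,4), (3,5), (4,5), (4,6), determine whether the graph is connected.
Yes (BFS from 1 visits [1, 2, 4, 5, 6, 3] — all 6 vertices reached)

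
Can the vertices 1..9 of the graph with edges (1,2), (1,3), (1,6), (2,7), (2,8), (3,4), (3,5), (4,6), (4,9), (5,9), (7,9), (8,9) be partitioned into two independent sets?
Yes. Partition: {1, 4, 5, 7, 8}, {2, 3, 6, 9}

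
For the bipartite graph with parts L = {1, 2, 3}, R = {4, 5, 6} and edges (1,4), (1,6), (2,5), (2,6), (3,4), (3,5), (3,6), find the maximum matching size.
3 (matching: (1,6), (2,5), (3,4); upper bound min(|L|,|R|) = min(3,3) = 3)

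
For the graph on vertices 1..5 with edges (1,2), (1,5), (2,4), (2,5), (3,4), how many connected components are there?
1 (components: {1, 2, 3, 4, 5})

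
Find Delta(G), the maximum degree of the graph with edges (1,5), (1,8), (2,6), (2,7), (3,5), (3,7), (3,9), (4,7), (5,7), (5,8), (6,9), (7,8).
5 (attained at vertex 7)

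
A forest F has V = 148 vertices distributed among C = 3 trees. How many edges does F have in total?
145 (Each of the 3 component trees on V_i vertices has V_i - 1 edges; summing gives V - C = 148 - 3 = 145)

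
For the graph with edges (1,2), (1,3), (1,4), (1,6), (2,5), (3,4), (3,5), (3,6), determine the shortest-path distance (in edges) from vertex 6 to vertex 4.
2 (path: 6 -> 1 -> 4, 2 edges)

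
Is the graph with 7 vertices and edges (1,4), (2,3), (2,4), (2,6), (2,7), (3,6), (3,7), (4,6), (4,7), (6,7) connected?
No, it has 2 components: {1, 2, 3, 4, 6, 7}, {5}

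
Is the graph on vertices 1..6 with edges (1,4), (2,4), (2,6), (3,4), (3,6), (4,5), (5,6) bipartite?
Yes. Partition: {1, 2, 3, 5}, {4, 6}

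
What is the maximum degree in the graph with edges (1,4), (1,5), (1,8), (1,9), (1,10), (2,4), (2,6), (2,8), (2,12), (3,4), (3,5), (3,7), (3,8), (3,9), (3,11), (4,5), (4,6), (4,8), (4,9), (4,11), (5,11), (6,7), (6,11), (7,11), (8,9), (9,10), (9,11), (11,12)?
8 (attained at vertex 4)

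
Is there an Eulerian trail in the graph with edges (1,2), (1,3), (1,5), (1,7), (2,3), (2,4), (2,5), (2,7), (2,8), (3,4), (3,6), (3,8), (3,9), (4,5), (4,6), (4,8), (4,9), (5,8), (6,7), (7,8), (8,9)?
Yes (the graph is connected and exactly 2 vertices have odd degree: {6, 9}; any Eulerian path must start and end at those)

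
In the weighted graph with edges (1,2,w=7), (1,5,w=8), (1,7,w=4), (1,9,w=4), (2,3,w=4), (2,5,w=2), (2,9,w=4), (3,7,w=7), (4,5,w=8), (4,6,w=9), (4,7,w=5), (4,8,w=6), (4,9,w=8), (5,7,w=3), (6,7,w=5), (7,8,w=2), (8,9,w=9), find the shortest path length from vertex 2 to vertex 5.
2 (path: 2 -> 5; weights 2 = 2)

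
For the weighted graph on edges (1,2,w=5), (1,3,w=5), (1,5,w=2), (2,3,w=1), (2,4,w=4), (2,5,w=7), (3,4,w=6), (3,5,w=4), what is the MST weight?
11 (MST edges: (1,5,w=2), (2,3,w=1), (2,4,w=4), (3,5,w=4); sum of weights 2 + 1 + 4 + 4 = 11)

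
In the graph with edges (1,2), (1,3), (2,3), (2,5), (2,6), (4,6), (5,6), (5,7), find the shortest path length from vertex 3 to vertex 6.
2 (path: 3 -> 2 -> 6, 2 edges)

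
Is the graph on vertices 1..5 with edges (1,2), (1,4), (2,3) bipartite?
Yes. Partition: {1, 3, 5}, {2, 4}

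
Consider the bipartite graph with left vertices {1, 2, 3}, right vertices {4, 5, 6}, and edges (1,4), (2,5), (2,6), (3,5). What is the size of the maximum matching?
3 (matching: (1,4), (2,6), (3,5); upper bound min(|L|,|R|) = min(3,3) = 3)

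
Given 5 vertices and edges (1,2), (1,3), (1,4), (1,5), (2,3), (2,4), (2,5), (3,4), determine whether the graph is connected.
Yes (BFS from 1 visits [1, 2, 3, 4, 5] — all 5 vertices reached)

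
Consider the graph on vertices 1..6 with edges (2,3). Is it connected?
No, it has 5 components: {1}, {2, 3}, {4}, {5}, {6}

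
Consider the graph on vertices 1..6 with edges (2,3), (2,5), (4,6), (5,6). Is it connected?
No, it has 2 components: {1}, {2, 3, 4, 5, 6}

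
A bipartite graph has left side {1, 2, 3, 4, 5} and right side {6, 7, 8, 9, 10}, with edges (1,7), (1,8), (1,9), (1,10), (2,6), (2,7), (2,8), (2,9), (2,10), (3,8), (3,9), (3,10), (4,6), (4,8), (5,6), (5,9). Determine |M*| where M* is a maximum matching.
5 (matching: (1,10), (2,7), (3,8), (4,6), (5,9); upper bound min(|L|,|R|) = min(5,5) = 5)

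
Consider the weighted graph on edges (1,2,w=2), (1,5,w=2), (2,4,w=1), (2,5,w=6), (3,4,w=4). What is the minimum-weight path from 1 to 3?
7 (path: 1 -> 2 -> 4 -> 3; weights 2 + 1 + 4 = 7)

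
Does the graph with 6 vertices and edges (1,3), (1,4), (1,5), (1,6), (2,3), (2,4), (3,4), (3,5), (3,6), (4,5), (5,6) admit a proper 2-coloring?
No (odd cycle of length 3: 5 -> 1 -> 3 -> 5)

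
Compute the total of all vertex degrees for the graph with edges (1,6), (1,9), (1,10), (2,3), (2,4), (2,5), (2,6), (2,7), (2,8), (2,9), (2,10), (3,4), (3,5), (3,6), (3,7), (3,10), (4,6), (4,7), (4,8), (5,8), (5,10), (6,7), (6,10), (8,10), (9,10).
50 (handshake: sum of degrees = 2|E| = 2 x 25 = 50)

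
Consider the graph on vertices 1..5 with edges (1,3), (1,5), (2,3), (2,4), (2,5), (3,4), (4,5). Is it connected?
Yes (BFS from 1 visits [1, 3, 5, 2, 4] — all 5 vertices reached)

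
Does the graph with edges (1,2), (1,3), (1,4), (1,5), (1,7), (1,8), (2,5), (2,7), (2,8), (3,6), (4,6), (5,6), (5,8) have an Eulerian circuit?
No (2 vertices have odd degree: {6, 8}; Eulerian circuit requires 0)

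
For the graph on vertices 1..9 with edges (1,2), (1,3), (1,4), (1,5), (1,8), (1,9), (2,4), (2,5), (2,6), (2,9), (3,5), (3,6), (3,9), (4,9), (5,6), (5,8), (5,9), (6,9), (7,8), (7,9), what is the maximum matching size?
4 (matching: (1,2), (3,6), (5,9), (7,8); upper bound floor(n/2) = floor(9/2) = 4)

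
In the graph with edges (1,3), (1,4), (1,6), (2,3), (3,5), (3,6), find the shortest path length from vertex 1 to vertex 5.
2 (path: 1 -> 3 -> 5, 2 edges)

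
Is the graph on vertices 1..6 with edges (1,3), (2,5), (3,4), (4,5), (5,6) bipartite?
Yes. Partition: {1, 2, 4, 6}, {3, 5}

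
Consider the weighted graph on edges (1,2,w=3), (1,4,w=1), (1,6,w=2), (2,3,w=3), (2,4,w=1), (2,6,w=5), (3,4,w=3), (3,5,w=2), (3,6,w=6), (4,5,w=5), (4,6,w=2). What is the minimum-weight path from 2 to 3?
3 (path: 2 -> 3; weights 3 = 3)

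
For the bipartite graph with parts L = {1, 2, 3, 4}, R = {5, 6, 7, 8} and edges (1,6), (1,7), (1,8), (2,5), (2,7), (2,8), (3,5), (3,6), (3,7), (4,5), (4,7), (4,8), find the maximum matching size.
4 (matching: (1,8), (2,7), (3,6), (4,5); upper bound min(|L|,|R|) = min(4,4) = 4)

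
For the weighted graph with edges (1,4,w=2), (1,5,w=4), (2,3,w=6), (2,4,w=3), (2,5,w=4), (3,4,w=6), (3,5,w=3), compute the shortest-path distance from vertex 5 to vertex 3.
3 (path: 5 -> 3; weights 3 = 3)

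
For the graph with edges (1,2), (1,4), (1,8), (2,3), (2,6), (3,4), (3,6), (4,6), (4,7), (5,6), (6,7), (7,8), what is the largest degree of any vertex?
5 (attained at vertex 6)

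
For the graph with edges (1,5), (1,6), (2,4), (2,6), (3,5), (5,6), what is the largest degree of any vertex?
3 (attained at vertices 5, 6)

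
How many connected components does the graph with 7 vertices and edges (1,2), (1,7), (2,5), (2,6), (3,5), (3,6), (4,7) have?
1 (components: {1, 2, 3, 4, 5, 6, 7})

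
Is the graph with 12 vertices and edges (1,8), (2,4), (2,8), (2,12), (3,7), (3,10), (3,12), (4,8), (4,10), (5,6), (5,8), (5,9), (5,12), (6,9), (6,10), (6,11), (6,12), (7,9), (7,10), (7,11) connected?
Yes (BFS from 1 visits [1, 8, 2, 4, 5, 12, 10, 6, 9, 3, 7, 11] — all 12 vertices reached)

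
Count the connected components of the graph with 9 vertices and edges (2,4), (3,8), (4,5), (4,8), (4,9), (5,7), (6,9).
2 (components: {1}, {2, 3, 4, 5, 6, 7, 8, 9})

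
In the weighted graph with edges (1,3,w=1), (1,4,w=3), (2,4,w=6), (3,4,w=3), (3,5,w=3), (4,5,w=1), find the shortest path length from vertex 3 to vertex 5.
3 (path: 3 -> 5; weights 3 = 3)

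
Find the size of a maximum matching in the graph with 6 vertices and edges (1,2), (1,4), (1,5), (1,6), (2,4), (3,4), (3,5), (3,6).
3 (matching: (1,6), (2,4), (3,5); upper bound floor(n/2) = floor(6/2) = 3)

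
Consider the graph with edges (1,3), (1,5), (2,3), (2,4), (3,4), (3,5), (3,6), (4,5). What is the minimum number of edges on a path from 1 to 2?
2 (path: 1 -> 3 -> 2, 2 edges)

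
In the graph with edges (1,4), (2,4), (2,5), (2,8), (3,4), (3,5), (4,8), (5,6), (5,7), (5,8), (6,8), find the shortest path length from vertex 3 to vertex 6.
2 (path: 3 -> 5 -> 6, 2 edges)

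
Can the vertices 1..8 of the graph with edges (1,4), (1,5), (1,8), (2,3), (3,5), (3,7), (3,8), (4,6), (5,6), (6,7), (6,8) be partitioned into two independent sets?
Yes. Partition: {1, 3, 6}, {2, 4, 5, 7, 8}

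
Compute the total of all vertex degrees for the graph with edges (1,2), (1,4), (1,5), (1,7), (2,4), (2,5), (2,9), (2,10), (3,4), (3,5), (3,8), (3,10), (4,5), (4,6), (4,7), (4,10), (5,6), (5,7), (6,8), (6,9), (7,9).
42 (handshake: sum of degrees = 2|E| = 2 x 21 = 42)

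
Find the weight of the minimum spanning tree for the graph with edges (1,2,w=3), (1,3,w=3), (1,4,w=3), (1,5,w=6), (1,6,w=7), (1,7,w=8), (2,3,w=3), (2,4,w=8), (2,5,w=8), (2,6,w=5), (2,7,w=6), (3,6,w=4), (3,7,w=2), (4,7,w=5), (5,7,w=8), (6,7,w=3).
20 (MST edges: (1,2,w=3), (1,3,w=3), (1,4,w=3), (1,5,w=6), (3,7,w=2), (6,7,w=3); sum of weights 3 + 3 + 3 + 6 + 2 + 3 = 20)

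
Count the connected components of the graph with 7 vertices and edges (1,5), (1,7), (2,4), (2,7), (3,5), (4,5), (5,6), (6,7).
1 (components: {1, 2, 3, 4, 5, 6, 7})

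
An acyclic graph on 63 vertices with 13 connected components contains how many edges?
50 (Each of the 13 component trees on V_i vertices has V_i - 1 edges; summing gives V - C = 63 - 13 = 50)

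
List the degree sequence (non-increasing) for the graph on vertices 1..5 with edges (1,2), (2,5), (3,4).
[2, 1, 1, 1, 1] (degrees: deg(1)=1, deg(2)=2, deg(3)=1, deg(4)=1, deg(5)=1)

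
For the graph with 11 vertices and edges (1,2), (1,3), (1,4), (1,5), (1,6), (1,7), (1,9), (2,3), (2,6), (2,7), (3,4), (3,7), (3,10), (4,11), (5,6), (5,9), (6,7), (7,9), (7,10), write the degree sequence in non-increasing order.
[7, 6, 5, 4, 4, 3, 3, 3, 2, 1, 0] (degrees: deg(1)=7, deg(2)=4, deg(3)=5, deg(4)=3, deg(5)=3, deg(6)=4, deg(7)=6, deg(8)=0, deg(9)=3, deg(10)=2, deg(11)=1)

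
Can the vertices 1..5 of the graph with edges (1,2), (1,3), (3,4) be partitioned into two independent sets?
Yes. Partition: {1, 4, 5}, {2, 3}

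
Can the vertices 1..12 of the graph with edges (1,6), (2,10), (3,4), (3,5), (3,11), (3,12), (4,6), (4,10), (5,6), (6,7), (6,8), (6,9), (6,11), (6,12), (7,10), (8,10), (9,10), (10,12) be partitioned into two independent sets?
Yes. Partition: {1, 2, 4, 5, 7, 8, 9, 11, 12}, {3, 6, 10}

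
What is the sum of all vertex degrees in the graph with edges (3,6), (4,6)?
4 (handshake: sum of degrees = 2|E| = 2 x 2 = 4)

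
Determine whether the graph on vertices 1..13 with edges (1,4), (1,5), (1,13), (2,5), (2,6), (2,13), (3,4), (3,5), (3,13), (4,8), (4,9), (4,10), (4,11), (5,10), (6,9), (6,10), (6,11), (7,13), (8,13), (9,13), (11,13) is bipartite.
Yes. Partition: {1, 2, 3, 7, 8, 9, 10, 11, 12}, {4, 5, 6, 13}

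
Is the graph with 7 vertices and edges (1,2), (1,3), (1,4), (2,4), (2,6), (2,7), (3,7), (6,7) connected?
No, it has 2 components: {1, 2, 3, 4, 6, 7}, {5}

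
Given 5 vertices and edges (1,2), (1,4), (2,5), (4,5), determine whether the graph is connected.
No, it has 2 components: {1, 2, 4, 5}, {3}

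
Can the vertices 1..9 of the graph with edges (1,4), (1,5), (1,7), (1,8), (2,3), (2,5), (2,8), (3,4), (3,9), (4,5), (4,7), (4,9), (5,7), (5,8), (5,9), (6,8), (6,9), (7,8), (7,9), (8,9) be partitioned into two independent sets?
No (odd cycle of length 3: 8 -> 1 -> 5 -> 8)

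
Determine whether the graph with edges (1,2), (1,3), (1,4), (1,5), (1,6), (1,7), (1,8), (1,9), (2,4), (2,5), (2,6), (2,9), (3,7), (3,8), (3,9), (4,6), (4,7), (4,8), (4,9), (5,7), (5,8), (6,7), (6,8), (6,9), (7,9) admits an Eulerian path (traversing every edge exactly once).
Yes (the graph is connected and exactly 2 vertices have odd degree: {2, 8}; any Eulerian path must start and end at those)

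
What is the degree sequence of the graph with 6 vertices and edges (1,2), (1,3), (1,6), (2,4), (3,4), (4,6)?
[3, 3, 2, 2, 2, 0] (degrees: deg(1)=3, deg(2)=2, deg(3)=2, deg(4)=3, deg(5)=0, deg(6)=2)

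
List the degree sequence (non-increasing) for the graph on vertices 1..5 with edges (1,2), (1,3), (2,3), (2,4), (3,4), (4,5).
[3, 3, 3, 2, 1] (degrees: deg(1)=2, deg(2)=3, deg(3)=3, deg(4)=3, deg(5)=1)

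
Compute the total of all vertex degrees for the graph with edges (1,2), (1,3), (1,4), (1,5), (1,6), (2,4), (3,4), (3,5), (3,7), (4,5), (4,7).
22 (handshake: sum of degrees = 2|E| = 2 x 11 = 22)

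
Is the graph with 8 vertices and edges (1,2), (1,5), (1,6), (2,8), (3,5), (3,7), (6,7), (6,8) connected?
No, it has 2 components: {1, 2, 3, 5, 6, 7, 8}, {4}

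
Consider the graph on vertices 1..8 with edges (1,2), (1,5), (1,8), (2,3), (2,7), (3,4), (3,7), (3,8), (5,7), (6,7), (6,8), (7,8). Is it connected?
Yes (BFS from 1 visits [1, 2, 5, 8, 3, 7, 6, 4] — all 8 vertices reached)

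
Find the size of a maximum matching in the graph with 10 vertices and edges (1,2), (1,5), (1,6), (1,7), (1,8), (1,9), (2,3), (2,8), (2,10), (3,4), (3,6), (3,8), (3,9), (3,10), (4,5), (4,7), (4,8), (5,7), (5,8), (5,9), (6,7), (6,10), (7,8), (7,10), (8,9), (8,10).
5 (matching: (1,2), (3,6), (4,7), (5,9), (8,10); upper bound floor(n/2) = floor(10/2) = 5)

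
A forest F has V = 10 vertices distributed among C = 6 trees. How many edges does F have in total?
4 (Each of the 6 component trees on V_i vertices has V_i - 1 edges; summing gives V - C = 10 - 6 = 4)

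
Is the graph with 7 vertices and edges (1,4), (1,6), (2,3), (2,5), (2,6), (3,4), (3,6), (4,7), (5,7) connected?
Yes (BFS from 1 visits [1, 4, 6, 3, 7, 2, 5] — all 7 vertices reached)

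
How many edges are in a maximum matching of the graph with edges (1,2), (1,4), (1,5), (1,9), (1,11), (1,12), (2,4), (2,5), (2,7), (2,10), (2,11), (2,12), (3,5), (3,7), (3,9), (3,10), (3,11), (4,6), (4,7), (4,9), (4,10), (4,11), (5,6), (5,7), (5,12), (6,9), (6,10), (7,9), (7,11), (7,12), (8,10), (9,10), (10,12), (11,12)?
6 (matching: (1,2), (3,11), (4,9), (5,6), (7,12), (8,10); upper bound floor(n/2) = floor(12/2) = 6)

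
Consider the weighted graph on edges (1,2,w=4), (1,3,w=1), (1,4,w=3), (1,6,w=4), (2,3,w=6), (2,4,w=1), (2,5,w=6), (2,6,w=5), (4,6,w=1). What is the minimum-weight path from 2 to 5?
6 (path: 2 -> 5; weights 6 = 6)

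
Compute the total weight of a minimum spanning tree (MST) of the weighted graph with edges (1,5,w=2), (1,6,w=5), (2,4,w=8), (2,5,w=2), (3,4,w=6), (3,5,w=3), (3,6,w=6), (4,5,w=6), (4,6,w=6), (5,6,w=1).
14 (MST edges: (1,5,w=2), (2,5,w=2), (3,4,w=6), (3,5,w=3), (5,6,w=1); sum of weights 2 + 2 + 6 + 3 + 1 = 14)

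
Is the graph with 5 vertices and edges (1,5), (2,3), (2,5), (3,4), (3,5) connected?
Yes (BFS from 1 visits [1, 5, 2, 3, 4] — all 5 vertices reached)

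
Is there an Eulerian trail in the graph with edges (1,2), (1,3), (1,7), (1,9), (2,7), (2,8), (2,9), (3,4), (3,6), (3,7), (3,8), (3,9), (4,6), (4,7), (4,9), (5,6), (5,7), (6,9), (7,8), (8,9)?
Yes — and in fact it has an Eulerian circuit (the graph is connected and all 9 vertices have even degree)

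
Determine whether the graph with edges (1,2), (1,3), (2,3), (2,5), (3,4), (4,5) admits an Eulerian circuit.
No (2 vertices have odd degree: {2, 3}; Eulerian circuit requires 0)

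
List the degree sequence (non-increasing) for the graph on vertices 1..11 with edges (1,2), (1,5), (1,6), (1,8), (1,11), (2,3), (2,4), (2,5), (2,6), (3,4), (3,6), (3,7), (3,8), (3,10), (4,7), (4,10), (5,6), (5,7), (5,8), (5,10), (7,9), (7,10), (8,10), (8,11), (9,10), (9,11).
[6, 6, 6, 5, 5, 5, 5, 4, 4, 3, 3] (degrees: deg(1)=5, deg(2)=5, deg(3)=6, deg(4)=4, deg(5)=6, deg(6)=4, deg(7)=5, deg(8)=5, deg(9)=3, deg(10)=6, deg(11)=3)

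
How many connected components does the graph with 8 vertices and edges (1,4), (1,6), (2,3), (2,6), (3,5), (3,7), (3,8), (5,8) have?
1 (components: {1, 2, 3, 4, 5, 6, 7, 8})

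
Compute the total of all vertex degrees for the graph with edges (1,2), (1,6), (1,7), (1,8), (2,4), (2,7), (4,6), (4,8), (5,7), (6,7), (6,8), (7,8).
24 (handshake: sum of degrees = 2|E| = 2 x 12 = 24)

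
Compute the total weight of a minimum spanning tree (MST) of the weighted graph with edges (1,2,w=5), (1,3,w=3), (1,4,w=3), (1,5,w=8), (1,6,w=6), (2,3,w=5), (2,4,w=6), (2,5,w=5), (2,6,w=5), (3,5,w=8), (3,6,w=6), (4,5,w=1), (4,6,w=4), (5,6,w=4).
16 (MST edges: (1,2,w=5), (1,3,w=3), (1,4,w=3), (4,5,w=1), (4,6,w=4); sum of weights 5 + 3 + 3 + 1 + 4 = 16)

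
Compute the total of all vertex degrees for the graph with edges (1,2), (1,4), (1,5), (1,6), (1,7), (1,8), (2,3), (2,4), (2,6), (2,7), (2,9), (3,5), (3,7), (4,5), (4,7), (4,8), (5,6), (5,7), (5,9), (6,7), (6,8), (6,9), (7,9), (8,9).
48 (handshake: sum of degrees = 2|E| = 2 x 24 = 48)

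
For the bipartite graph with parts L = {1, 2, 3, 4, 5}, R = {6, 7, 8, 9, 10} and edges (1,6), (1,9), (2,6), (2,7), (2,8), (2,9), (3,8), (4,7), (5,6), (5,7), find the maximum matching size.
4 (matching: (1,9), (2,8), (4,7), (5,6); upper bound min(|L|,|R|) = min(5,5) = 5)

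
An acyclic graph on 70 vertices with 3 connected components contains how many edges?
67 (Each of the 3 component trees on V_i vertices has V_i - 1 edges; summing gives V - C = 70 - 3 = 67)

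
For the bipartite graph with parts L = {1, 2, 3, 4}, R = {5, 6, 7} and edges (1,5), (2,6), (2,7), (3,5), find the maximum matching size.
2 (matching: (1,5), (2,7); upper bound min(|L|,|R|) = min(4,3) = 3)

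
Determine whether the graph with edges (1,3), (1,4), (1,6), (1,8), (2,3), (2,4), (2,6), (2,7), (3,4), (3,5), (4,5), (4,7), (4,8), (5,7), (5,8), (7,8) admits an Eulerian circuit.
Yes (the graph is connected and all 8 vertices have even degree)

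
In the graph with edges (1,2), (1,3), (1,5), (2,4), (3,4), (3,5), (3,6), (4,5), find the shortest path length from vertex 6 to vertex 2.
3 (path: 6 -> 3 -> 4 -> 2, 3 edges)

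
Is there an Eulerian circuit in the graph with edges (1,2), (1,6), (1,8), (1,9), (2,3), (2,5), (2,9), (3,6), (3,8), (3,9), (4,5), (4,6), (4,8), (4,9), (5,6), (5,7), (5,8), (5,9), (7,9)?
Yes (the graph is connected and all 9 vertices have even degree)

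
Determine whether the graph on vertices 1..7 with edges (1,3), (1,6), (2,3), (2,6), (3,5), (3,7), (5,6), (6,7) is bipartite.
Yes. Partition: {1, 2, 4, 5, 7}, {3, 6}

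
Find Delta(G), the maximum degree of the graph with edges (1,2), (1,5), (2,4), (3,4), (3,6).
2 (attained at vertices 1, 2, 3, 4)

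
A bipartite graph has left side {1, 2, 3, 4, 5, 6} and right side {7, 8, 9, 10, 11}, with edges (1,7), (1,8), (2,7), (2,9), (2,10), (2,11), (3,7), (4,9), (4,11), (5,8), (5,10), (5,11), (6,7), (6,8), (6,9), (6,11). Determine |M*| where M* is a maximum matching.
5 (matching: (1,8), (2,11), (3,7), (4,9), (5,10); upper bound min(|L|,|R|) = min(6,5) = 5)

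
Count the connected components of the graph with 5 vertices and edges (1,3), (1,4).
3 (components: {1, 3, 4}, {2}, {5})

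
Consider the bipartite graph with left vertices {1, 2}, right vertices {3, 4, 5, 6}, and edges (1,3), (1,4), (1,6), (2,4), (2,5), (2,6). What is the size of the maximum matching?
2 (matching: (1,6), (2,5); upper bound min(|L|,|R|) = min(2,4) = 2)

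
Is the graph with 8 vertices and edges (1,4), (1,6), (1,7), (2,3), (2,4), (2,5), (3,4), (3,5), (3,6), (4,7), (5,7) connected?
No, it has 2 components: {1, 2, 3, 4, 5, 6, 7}, {8}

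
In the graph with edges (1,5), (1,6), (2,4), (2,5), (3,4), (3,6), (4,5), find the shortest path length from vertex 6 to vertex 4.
2 (path: 6 -> 3 -> 4, 2 edges)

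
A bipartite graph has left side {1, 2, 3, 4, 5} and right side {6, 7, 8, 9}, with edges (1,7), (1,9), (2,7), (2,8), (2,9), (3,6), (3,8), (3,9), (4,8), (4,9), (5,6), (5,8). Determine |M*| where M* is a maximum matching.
4 (matching: (1,9), (2,7), (3,8), (5,6); upper bound min(|L|,|R|) = min(5,4) = 4)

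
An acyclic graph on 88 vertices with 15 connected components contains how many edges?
73 (Each of the 15 component trees on V_i vertices has V_i - 1 edges; summing gives V - C = 88 - 15 = 73)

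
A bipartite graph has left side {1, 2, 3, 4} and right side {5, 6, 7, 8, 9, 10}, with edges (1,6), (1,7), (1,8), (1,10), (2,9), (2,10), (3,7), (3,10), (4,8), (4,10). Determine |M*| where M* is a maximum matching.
4 (matching: (1,10), (2,9), (3,7), (4,8); upper bound min(|L|,|R|) = min(4,6) = 4)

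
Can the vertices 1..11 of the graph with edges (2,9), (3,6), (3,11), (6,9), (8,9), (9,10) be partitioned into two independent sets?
Yes. Partition: {1, 2, 4, 5, 6, 7, 8, 10, 11}, {3, 9}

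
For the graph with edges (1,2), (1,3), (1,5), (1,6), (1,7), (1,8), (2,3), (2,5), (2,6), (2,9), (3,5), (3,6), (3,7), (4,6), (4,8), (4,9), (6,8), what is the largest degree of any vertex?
6 (attained at vertex 1)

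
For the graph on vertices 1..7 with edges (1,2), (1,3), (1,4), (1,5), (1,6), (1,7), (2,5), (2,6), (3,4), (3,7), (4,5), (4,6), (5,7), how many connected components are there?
1 (components: {1, 2, 3, 4, 5, 6, 7})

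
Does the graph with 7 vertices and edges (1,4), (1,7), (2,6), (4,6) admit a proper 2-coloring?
Yes. Partition: {1, 3, 5, 6}, {2, 4, 7}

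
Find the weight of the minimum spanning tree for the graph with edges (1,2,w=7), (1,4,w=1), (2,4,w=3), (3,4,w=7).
11 (MST edges: (1,4,w=1), (2,4,w=3), (3,4,w=7); sum of weights 1 + 3 + 7 = 11)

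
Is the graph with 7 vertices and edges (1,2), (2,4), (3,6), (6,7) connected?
No, it has 3 components: {1, 2, 4}, {3, 6, 7}, {5}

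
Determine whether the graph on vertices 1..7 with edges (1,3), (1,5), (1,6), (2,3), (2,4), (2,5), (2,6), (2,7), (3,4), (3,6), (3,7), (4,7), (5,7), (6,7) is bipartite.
No (odd cycle of length 3: 6 -> 1 -> 3 -> 6)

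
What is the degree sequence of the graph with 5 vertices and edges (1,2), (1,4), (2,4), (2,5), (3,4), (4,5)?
[4, 3, 2, 2, 1] (degrees: deg(1)=2, deg(2)=3, deg(3)=1, deg(4)=4, deg(5)=2)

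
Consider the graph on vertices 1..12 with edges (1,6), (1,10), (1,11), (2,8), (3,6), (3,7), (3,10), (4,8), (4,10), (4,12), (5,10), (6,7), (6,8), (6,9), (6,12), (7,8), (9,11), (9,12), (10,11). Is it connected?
Yes (BFS from 1 visits [1, 6, 10, 11, 3, 7, 8, 9, 12, 4, 5, 2] — all 12 vertices reached)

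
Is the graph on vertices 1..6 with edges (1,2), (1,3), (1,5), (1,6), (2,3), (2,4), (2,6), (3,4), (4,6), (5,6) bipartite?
No (odd cycle of length 3: 5 -> 1 -> 6 -> 5)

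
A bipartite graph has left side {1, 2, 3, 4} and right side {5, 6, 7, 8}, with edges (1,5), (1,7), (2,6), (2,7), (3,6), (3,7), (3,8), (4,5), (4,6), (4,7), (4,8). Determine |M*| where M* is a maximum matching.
4 (matching: (1,7), (2,6), (3,8), (4,5); upper bound min(|L|,|R|) = min(4,4) = 4)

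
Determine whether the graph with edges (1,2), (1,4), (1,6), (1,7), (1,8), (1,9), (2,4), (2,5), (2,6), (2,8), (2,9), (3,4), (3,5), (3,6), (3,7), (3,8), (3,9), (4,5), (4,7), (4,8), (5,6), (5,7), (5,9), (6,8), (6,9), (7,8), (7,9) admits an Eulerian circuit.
Yes (the graph is connected and all 9 vertices have even degree)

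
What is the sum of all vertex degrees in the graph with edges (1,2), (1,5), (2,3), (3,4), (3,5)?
10 (handshake: sum of degrees = 2|E| = 2 x 5 = 10)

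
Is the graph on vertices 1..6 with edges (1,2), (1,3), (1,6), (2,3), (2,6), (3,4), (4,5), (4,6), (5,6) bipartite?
No (odd cycle of length 3: 2 -> 1 -> 6 -> 2)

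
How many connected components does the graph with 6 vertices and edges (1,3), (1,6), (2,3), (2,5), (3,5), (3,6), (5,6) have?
2 (components: {1, 2, 3, 5, 6}, {4})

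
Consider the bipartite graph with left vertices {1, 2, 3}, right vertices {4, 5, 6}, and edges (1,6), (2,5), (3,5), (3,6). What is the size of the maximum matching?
2 (matching: (1,6), (2,5); upper bound min(|L|,|R|) = min(3,3) = 3)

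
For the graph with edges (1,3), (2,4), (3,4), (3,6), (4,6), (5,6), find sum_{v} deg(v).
12 (handshake: sum of degrees = 2|E| = 2 x 6 = 12)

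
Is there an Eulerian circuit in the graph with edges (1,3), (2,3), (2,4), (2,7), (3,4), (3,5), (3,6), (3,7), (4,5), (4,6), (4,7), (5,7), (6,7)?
No (6 vertices have odd degree: {1, 2, 4, 5, 6, 7}; Eulerian circuit requires 0)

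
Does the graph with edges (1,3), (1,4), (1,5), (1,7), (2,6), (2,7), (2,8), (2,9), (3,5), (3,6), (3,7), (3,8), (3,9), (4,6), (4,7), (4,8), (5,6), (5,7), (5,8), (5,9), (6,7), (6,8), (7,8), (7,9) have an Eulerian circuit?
Yes (the graph is connected and all 9 vertices have even degree)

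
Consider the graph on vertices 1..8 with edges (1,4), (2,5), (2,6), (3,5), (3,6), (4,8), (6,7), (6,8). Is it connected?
Yes (BFS from 1 visits [1, 4, 8, 6, 2, 3, 7, 5] — all 8 vertices reached)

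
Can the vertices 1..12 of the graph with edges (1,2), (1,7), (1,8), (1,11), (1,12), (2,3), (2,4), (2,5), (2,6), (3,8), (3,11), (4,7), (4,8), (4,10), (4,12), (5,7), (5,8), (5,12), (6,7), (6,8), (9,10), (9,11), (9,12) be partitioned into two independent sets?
Yes. Partition: {1, 3, 4, 5, 6, 9}, {2, 7, 8, 10, 11, 12}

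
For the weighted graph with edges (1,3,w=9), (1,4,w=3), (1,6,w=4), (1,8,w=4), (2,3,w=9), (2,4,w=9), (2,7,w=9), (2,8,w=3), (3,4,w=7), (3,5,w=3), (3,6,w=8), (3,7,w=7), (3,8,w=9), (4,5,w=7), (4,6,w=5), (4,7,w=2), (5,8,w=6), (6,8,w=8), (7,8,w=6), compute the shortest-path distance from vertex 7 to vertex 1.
5 (path: 7 -> 4 -> 1; weights 2 + 3 = 5)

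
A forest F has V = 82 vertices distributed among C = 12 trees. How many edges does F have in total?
70 (Each of the 12 component trees on V_i vertices has V_i - 1 edges; summing gives V - C = 82 - 12 = 70)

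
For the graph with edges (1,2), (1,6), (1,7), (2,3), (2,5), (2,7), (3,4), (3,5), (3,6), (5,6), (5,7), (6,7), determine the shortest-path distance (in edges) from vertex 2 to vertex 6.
2 (path: 2 -> 5 -> 6, 2 edges)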